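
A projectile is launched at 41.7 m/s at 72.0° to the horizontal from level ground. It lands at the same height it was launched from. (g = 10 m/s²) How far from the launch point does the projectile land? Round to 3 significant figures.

For level ground, R = v₀² sin(2θ) / g.
sin(2 × 72.0°) = sin 144.0° = 0.5878.
R = (41.7)² × 0.5878 / 10 = 102 m.

102 m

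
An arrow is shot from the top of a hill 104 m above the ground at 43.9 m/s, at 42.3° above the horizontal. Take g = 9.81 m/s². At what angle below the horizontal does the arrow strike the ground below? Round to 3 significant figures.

v_x = 43.9 cos 42.3° = 32.47 m/s.
At impact |v_y| = √(v_y0² + 2 g h) = √(29.55² + 2×9.81×104) = 53.98 m/s.
Angle below horizontal = arctan(|v_y| / v_x) = arctan(53.98 / 32.47) = 59.0°.

59.0°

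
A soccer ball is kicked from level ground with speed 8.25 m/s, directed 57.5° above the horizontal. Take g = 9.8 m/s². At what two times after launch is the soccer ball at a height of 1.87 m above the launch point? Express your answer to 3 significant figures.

v_y0 = 8.25 sin 57.5° = 6.958 m/s.
Set y = v_y0 t − ½ g t² = 1.87: 4.900 t² − 6.958 t + 1.87 = 0.
t = [6.958 ± √(48.41 − 36.65)] / 9.8 = (6.958 ± 3.429) / 9.8, giving t = 0.360 s or t = 1.06 s.
So the soccer ball is at 1.87 m at t = 0.360 s (rising) and t = 1.06 s (falling).

0.360 s and 1.06 s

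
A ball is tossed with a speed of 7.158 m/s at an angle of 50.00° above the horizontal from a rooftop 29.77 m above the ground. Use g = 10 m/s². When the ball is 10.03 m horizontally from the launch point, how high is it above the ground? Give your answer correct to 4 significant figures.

17.96 m

v_x = 7.158 cos 50.00° = 4.6011 m/s, v_y0 = 7.158 sin 50.00° = 5.4833 m/s.
Time to reach x = 10.03 m: t = x / v_x = 10.03 / 4.6011 = 2.1799 s.
y = 29.77 + v_y0 t − ½ g t² = 29.77 + 5.4833×2.1799 − 5.000×2.1799² = 17.96 m.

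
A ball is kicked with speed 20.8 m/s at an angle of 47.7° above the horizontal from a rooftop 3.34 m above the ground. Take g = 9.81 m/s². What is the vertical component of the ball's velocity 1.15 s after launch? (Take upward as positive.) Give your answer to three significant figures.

4.10 m/s

Initial vertical component: v_y0 = 20.8 sin 47.7° = 15.38 m/s.
v_y(t) = v_y0 − g t = 15.38 − 9.81 × 1.15 = 4.10 m/s.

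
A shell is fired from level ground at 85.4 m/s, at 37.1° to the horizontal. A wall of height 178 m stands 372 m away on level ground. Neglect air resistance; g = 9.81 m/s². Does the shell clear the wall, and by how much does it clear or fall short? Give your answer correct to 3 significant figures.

v_x = 85.4 cos 37.1° = 68.11 m/s; v_y0 = 85.4 sin 37.1° = 51.51 m/s.
Time to reach the wall: t = 372 / 68.11 = 5.462 s.
Height at that point: y = 51.51×5.462 − 4.905×5.462² = 135.0 m.
That is 178 − 135.0 = 43.0 m below the top of the wall, so the shell does not clear it.

No — it falls 43.0 m short of clearing the wall.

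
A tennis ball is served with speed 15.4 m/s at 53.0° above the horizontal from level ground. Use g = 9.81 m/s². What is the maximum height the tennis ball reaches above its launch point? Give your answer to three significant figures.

7.71 m

Vertical component of launch velocity: v_y = 15.4 sin 53.0° = 12.30 m/s.
At the highest point the vertical velocity is zero, so v_y² = 2 g h_max.
h_max = (12.30)² / (2 × 9.81) = 151.3 / 19.62 = 7.71 m.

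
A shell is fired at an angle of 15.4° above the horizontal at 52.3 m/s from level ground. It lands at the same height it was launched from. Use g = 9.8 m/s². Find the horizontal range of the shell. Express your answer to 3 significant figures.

143 m

Components: v_x = 52.3 cos 15.4° = 50.42 m/s, v_y = 52.3 sin 15.4° = 13.89 m/s.
Time of flight (same landing height): t = 2 v_y / g = 2 × 13.89 / 9.8 = 2.835 s.
Range: R = v_x · t = 50.42 × 2.835 = 143 m.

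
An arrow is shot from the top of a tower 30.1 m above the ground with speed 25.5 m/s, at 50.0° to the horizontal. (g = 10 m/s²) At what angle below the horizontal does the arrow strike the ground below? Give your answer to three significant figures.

62.4°

v_x = 25.5 cos 50.0° = 16.39 m/s.
At impact |v_y| = √(v_y0² + 2 g h) = √(19.53² + 2×10×30.1) = 31.36 m/s.
Angle below horizontal = arctan(|v_y| / v_x) = arctan(31.36 / 16.39) = 62.4°.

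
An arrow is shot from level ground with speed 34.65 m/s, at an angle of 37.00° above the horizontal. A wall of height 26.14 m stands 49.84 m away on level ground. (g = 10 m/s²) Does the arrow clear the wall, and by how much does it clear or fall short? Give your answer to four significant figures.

v_x = 34.65 cos 37.00° = 27.673 m/s; v_y0 = 34.65 sin 37.00° = 20.853 m/s.
Time to reach the wall: t = 49.84 / 27.673 = 1.8010 s.
Height at that point: y = 20.853×1.8010 − 5.000×1.8010² = 21.338 m.
That is 26.14 − 21.338 = 4.802 m below the top of the wall, so the arrow does not clear it.

No — it falls 4.802 m short of clearing the wall.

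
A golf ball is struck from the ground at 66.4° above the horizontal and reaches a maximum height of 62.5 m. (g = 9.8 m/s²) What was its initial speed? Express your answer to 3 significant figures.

At maximum height v_y = 0, so (v₀ sin θ)² = 2 g H.
v₀ sin 66.4° = √(2 × 9.8 × 62.5) = 35.00 m/s.
v₀ = 35.00 / sin 66.4° = 35.00 / 0.9164 = 38.2 m/s.

38.2 m/s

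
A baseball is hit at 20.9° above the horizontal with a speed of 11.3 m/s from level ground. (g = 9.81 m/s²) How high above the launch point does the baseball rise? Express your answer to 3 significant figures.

Vertical component of launch velocity: v_y = 11.3 sin 20.9° = 4.031 m/s.
At the highest point the vertical velocity is zero, so v_y² = 2 g h_max.
h_max = (4.031)² / (2 × 9.81) = 16.25 / 19.62 = 0.828 m.

0.828 m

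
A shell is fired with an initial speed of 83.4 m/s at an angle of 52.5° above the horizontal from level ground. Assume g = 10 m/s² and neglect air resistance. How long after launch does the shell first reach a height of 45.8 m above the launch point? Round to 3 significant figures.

0.733 s

v_y0 = 83.4 sin 52.5° = 66.17 m/s.
Set y = v_y0 t − ½ g t² = 45.8: 5.000 t² − 66.17 t + 45.8 = 0.
t = [66.17 ± √(4378 − 916.0)] / 10 = (66.17 ± 58.84) / 10, giving t = 0.733 s or t = 12.5 s.
The shell is on the way up at the first time, so t = 0.733 s.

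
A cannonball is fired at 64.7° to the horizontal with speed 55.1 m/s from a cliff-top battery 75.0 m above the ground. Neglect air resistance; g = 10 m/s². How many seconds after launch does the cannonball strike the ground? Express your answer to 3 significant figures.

Vertical component: v_y = 55.1 sin 64.7° = 49.81 m/s.
Taking up as positive with launch at y = 75.0 m, landing at y = 0: 0 = 75.0 + 49.81 t − ½(10) t².
Solving 5.000 t² − 49.81 t − 75.0 = 0 gives t = [49.81 + √(49.81² + 4·5.000·75.0)] / 10.00 = 11.3 s.

11.3 s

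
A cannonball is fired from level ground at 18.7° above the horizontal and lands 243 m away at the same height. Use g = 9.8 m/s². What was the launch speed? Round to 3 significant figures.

62.6 m/s

On level ground, R = v₀² sin(2θ) / g, so v₀ = √(R g / sin 2θ).
sin(2 × 18.7°) = 0.6074.
v₀ = √(243 × 9.8 / 0.6074) = √3921 = 62.6 m/s.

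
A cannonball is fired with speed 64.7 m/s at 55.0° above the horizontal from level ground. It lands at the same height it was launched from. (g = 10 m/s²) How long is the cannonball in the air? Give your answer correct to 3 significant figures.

Vertical component: v_y = 64.7 sin 55.0° = 53.00 m/s.
For a projectile landing at launch height, time of flight is t = 2 v_y / g = 2 × 53.00 / 10 = 10.6 s.

10.6 s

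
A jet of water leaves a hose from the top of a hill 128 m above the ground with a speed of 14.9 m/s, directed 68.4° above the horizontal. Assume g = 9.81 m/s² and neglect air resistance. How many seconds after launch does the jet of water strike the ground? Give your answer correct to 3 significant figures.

Vertical component: v_y = 14.9 sin 68.4° = 13.85 m/s.
Taking up as positive with launch at y = 128 m, landing at y = 0: 0 = 128 + 13.85 t − ½(9.81) t².
Solving 4.905 t² − 13.85 t − 128 = 0 gives t = [13.85 + √(13.85² + 4·4.905·128)] / 9.810 = 6.71 s.

6.71 s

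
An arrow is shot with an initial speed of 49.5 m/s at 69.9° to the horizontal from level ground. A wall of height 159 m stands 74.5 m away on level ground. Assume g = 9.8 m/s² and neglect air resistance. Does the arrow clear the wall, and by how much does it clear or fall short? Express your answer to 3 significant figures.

v_x = 49.5 cos 69.9° = 17.01 m/s; v_y0 = 49.5 sin 69.9° = 46.49 m/s.
Time to reach the wall: t = 74.5 / 17.01 = 4.380 s.
Height at that point: y = 46.49×4.380 − 4.900×4.380² = 109.6 m.
That is 159 − 109.6 = 49.4 m below the top of the wall, so the arrow does not clear it.

No — it falls 49.4 m short of clearing the wall.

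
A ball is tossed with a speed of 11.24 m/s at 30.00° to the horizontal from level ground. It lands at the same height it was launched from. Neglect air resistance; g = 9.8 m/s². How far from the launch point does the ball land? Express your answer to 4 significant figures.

11.16 m

For level ground, R = v₀² sin(2θ) / g.
sin(2 × 30.00°) = sin 60.000° = 0.8660.
R = (11.24)² × 0.8660 / 9.8 = 11.16 m.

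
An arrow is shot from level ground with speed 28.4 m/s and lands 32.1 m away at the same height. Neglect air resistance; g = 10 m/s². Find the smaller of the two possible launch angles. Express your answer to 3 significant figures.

11.7°

Level-ground range: R = v₀² sin(2θ)/g ⇒ sin 2θ = R g / v₀² = 32.1×10/28.4² = 0.3980.
2θ = arcsin(0.3980) = 23.45° or 180° − 23.45° = 156.55°.
So θ = 11.7° or θ = 78.3°.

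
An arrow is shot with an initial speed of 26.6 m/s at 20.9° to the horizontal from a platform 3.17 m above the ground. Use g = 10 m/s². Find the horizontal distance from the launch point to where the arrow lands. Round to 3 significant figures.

54.4 m

Components: v_x = 26.6 cos 20.9° = 24.85 m/s, v_y = 26.6 sin 20.9° = 9.489 m/s.
Vertical: 0 = 3.17 + 9.489 t − ½(10) t² ⇒ 5.000 t² − 9.489 t − 3.17 = 0.
t = [9.489 + √(90.04 + 63.40)] / 10.00 = 2.188 s.
Horizontal: R = v_x · t = 24.85 × 2.188 = 54.4 m.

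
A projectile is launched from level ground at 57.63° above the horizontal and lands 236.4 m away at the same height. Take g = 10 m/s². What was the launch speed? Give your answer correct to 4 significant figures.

51.13 m/s

On level ground, R = v₀² sin(2θ) / g, so v₀ = √(R g / sin 2θ).
sin(2 × 57.63°) = 0.9044.
v₀ = √(236.4 × 10 / 0.9044) = √2613.9 = 51.13 m/s.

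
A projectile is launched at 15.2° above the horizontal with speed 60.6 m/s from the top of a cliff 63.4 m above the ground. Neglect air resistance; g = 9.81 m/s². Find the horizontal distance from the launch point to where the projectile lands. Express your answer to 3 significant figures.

325 m

Components: v_x = 60.6 cos 15.2° = 58.48 m/s, v_y = 60.6 sin 15.2° = 15.89 m/s.
Vertical: 0 = 63.4 + 15.89 t − ½(9.81) t² ⇒ 4.905 t² − 15.89 t − 63.4 = 0.
t = [15.89 + √(252.5 + 1244)] / 9.810 = 5.563 s.
Horizontal: R = v_x · t = 58.48 × 5.563 = 325 m.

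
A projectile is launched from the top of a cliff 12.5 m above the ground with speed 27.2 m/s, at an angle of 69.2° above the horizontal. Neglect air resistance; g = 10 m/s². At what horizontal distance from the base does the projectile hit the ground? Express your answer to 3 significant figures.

53.5 m

Components: v_x = 27.2 cos 69.2° = 9.659 m/s, v_y = 27.2 sin 69.2° = 25.43 m/s.
Vertical: 0 = 12.5 + 25.43 t − ½(10) t² ⇒ 5.000 t² − 25.43 t − 12.5 = 0.
t = [25.43 + √(646.7 + 250.0)] / 10.00 = 5.537 s.
Horizontal: R = v_x · t = 9.659 × 5.537 = 53.5 m.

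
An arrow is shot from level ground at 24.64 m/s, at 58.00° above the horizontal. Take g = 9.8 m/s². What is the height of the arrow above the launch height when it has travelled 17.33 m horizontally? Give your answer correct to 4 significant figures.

v_x = 24.64 cos 58.00° = 13.057 m/s, v_y0 = 24.64 sin 58.00° = 20.896 m/s.
Time to reach x = 17.33 m: t = x / v_x = 17.33 / 13.057 = 1.3273 s.
y = v_y0 t − ½ g t² = 20.896×1.3273 − 4.900×1.3273² = 19.10 m.

19.10 m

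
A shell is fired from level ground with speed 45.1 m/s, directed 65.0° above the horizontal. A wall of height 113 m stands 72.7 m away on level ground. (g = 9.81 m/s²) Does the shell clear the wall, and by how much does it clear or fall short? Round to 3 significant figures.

v_x = 45.1 cos 65.0° = 19.06 m/s; v_y0 = 45.1 sin 65.0° = 40.87 m/s.
Time to reach the wall: t = 72.7 / 19.06 = 3.814 s.
Height at that point: y = 40.87×3.814 − 4.905×3.814² = 84.53 m.
That is 113 − 84.53 = 28.5 m below the top of the wall, so the shell does not clear it.

No — it falls 28.5 m short of clearing the wall.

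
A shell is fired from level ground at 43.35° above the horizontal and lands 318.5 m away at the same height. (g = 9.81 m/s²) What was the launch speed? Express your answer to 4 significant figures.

On level ground, R = v₀² sin(2θ) / g, so v₀ = √(R g / sin 2θ).
sin(2 × 43.35°) = 0.9983.
v₀ = √(318.5 × 9.81 / 0.9983) = √3129.8 = 55.94 m/s.

55.94 m/s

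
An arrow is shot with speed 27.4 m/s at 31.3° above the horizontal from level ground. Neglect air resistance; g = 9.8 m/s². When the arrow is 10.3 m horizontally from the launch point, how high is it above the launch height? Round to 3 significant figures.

v_x = 27.4 cos 31.3° = 23.41 m/s, v_y0 = 27.4 sin 31.3° = 14.23 m/s.
Time to reach x = 10.3 m: t = x / v_x = 10.3 / 23.41 = 0.4400 s.
y = v_y0 t − ½ g t² = 14.23×0.4400 − 4.900×0.4400² = 5.31 m.

5.31 m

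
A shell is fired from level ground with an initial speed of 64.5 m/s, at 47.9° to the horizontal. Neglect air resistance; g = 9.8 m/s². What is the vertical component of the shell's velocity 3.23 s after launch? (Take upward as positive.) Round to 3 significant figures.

Initial vertical component: v_y0 = 64.5 sin 47.9° = 47.86 m/s.
v_y(t) = v_y0 − g t = 47.86 − 9.8 × 3.23 = 16.2 m/s.

16.2 m/s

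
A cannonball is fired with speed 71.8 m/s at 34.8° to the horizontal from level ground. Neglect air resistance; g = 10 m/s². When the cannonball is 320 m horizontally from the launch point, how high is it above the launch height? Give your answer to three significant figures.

v_x = 71.8 cos 34.8° = 58.96 m/s, v_y0 = 71.8 sin 34.8° = 40.98 m/s.
Time to reach x = 320 m: t = x / v_x = 320 / 58.96 = 5.427 s.
y = v_y0 t − ½ g t² = 40.98×5.427 − 5.000×5.427² = 75.1 m.

75.1 m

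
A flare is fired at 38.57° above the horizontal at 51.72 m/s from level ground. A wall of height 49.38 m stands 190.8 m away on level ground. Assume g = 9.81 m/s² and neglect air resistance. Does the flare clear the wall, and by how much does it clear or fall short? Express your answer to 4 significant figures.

No — it falls 6.433 m short of clearing the wall.

v_x = 51.72 cos 38.57° = 40.437 m/s; v_y0 = 51.72 sin 38.57° = 32.246 m/s.
Time to reach the wall: t = 190.8 / 40.437 = 4.7185 s.
Height at that point: y = 32.246×4.7185 − 4.905×4.7185² = 42.947 m.
That is 49.38 − 42.947 = 6.433 m below the top of the wall, so the flare does not clear it.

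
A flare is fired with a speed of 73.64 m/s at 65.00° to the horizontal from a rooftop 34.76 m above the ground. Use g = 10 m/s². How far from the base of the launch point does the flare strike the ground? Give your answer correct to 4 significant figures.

431.0 m

Components: v_x = 73.64 cos 65.00° = 31.122 m/s, v_y = 73.64 sin 65.00° = 66.741 m/s.
Vertical: 0 = 34.76 + 66.741 t − ½(10) t² ⇒ 5.000 t² − 66.741 t − 34.76 = 0.
t = [66.741 + √(4454.4 + 695.20)] / 10.00 = 13.850 s.
Horizontal: R = v_x · t = 31.122 × 13.850 = 431.0 m.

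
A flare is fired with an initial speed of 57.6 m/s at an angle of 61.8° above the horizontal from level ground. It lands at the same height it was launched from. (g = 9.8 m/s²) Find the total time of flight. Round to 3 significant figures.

10.4 s

Vertical component: v_y = 57.6 sin 61.8° = 50.76 m/s.
For a projectile landing at launch height, time of flight is t = 2 v_y / g = 2 × 50.76 / 9.8 = 10.4 s.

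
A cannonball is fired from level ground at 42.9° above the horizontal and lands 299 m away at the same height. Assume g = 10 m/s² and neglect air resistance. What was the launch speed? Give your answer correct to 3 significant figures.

On level ground, R = v₀² sin(2θ) / g, so v₀ = √(R g / sin 2θ).
sin(2 × 42.9°) = 0.9973.
v₀ = √(299 × 10 / 0.9973) = √2998 = 54.8 m/s.

54.8 m/s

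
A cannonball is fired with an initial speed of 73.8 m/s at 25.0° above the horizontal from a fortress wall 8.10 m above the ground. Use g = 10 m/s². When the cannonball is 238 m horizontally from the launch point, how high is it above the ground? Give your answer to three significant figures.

v_x = 73.8 cos 25.0° = 66.89 m/s, v_y0 = 73.8 sin 25.0° = 31.19 m/s.
Time to reach x = 238 m: t = x / v_x = 238 / 66.89 = 3.558 s.
y = 8.10 + v_y0 t − ½ g t² = 8.10 + 31.19×3.558 − 5.000×3.558² = 55.8 m.

55.8 m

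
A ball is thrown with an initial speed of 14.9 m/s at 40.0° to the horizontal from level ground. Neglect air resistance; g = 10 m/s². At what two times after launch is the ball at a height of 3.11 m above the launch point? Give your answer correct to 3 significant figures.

v_y0 = 14.9 sin 40.0° = 9.578 m/s.
Set y = v_y0 t − ½ g t² = 3.11: 5.000 t² − 9.578 t + 3.11 = 0.
t = [9.578 ± √(91.74 − 62.20)] / 10 = (9.578 ± 5.435) / 10, giving t = 0.414 s or t = 1.50 s.
So the ball is at 3.11 m at t = 0.414 s (rising) and t = 1.50 s (falling).

0.414 s and 1.50 s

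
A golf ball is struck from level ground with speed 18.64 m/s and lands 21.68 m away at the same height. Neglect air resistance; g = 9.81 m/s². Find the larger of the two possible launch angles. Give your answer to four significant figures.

Level-ground range: R = v₀² sin(2θ)/g ⇒ sin 2θ = R g / v₀² = 21.68×9.81/18.64² = 0.6121.
2θ = arcsin(0.6121) = 37.742° or 180° − 37.742° = 142.258°.
So θ = 18.87° or θ = 71.13°.

71.13°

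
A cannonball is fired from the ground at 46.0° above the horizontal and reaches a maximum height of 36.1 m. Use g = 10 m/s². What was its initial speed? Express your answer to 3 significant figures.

At maximum height v_y = 0, so (v₀ sin θ)² = 2 g H.
v₀ sin 46.0° = √(2 × 10 × 36.1) = 26.87 m/s.
v₀ = 26.87 / sin 46.0° = 26.87 / 0.7193 = 37.4 m/s.

37.4 m/s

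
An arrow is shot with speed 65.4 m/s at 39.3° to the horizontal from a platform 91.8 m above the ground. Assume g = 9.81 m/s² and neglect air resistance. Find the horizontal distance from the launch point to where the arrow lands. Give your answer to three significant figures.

520 m

Components: v_x = 65.4 cos 39.3° = 50.61 m/s, v_y = 65.4 sin 39.3° = 41.42 m/s.
Vertical: 0 = 91.8 + 41.42 t − ½(9.81) t² ⇒ 4.905 t² − 41.42 t − 91.8 = 0.
t = [41.42 + √(1716 + 1801)] / 9.810 = 10.27 s.
Horizontal: R = v_x · t = 50.61 × 10.27 = 520 m.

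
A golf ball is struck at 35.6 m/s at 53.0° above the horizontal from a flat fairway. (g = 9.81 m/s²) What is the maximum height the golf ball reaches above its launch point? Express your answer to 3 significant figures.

41.2 m

Vertical component of launch velocity: v_y = 35.6 sin 53.0° = 28.43 m/s.
At the highest point the vertical velocity is zero, so v_y² = 2 g h_max.
h_max = (28.43)² / (2 × 9.81) = 808.3 / 19.62 = 41.2 m.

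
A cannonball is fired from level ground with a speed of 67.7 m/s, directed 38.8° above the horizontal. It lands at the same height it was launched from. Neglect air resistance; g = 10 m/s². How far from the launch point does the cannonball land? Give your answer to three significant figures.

448 m

Components: v_x = 67.7 cos 38.8° = 52.76 m/s, v_y = 67.7 sin 38.8° = 42.42 m/s.
Time of flight (same landing height): t = 2 v_y / g = 2 × 42.42 / 10 = 8.484 s.
Range: R = v_x · t = 52.76 × 8.484 = 448 m.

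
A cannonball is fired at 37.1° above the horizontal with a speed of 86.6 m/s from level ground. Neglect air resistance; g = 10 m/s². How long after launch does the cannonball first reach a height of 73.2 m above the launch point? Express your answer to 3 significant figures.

v_y0 = 86.6 sin 37.1° = 52.24 m/s.
Set y = v_y0 t − ½ g t² = 73.2: 5.000 t² − 52.24 t + 73.2 = 0.
t = [52.24 ± √(2729 − 1464)] / 10 = (52.24 ± 35.57) / 10, giving t = 1.67 s or t = 8.78 s.
The cannonball is on the way up at the first time, so t = 1.67 s.

1.67 s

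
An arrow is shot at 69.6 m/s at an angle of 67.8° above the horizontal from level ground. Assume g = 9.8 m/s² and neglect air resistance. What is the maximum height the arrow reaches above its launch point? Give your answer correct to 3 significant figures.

Vertical component of launch velocity: v_y = 69.6 sin 67.8° = 64.44 m/s.
At the highest point the vertical velocity is zero, so v_y² = 2 g h_max.
h_max = (64.44)² / (2 × 9.8) = 4153 / 19.60 = 212 m.

212 m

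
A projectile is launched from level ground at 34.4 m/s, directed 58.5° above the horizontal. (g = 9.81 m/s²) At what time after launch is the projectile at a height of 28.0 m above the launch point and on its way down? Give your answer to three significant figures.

v_y0 = 34.4 sin 58.5° = 29.33 m/s.
Set y = v_y0 t − ½ g t² = 28.0: 4.905 t² − 29.33 t + 28.0 = 0.
t = [29.33 ± √(860.2 − 549.4)] / 9.81 = (29.33 ± 17.63) / 9.81, giving t = 1.19 s or t = 4.79 s.
On the way down corresponds to the larger root: t = 4.79 s.

4.79 s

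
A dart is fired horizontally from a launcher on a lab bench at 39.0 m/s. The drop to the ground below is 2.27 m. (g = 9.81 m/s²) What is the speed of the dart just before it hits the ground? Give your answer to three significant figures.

Fall time: t = √(2 × 2.27 / 9.81) = 0.6803 s.
At impact: v_x = 39.0 m/s (unchanged), v_y = g t = 9.81 × 0.6803 = 6.674 m/s.
Speed = √(v_x² + v_y²) = √(1521 + 44.54) = 39.6 m/s.

39.6 m/s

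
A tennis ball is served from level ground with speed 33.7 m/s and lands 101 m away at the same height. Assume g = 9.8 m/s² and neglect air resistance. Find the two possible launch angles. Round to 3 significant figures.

Level-ground range: R = v₀² sin(2θ)/g ⇒ sin 2θ = R g / v₀² = 101×9.8/33.7² = 0.8715.
2θ = arcsin(0.8715) = 60.63° or 180° − 60.63° = 119.37°.
So θ = 30.3° or θ = 59.7°.

30.3° and 59.7°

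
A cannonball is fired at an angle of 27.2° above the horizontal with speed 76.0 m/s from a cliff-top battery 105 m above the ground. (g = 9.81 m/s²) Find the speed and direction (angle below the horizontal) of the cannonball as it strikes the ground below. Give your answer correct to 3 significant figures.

v_x = 76.0 cos 27.2° = 67.60 m/s (constant).
|v_y| at impact = √((34.74)² + 2×9.81×105) = 57.16 m/s.
Speed = √(67.60² + 57.16²) = 88.5 m/s; angle = arctan(57.16/67.60) = 40.2° below horizontal.

88.5 m/s at 40.2° below the horizontal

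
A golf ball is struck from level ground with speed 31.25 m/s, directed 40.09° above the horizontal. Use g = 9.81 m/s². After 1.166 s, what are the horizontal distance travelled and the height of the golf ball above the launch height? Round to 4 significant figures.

v_x = 31.25 cos 40.09° = 23.907 m/s; v_y0 = 31.25 sin 40.09° = 20.125 m/s.
x = v_x t = 23.907 × 1.166 = 27.88 m.
y = v_y0 t − ½ g t² = 20.125×1.166 − 4.905×1.166² = 16.80 m.

x = 27.88 m, y = 16.80 m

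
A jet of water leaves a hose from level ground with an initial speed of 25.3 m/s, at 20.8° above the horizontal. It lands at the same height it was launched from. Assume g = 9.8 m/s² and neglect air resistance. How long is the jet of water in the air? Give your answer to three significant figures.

1.83 s

Vertical component: v_y = 25.3 sin 20.8° = 8.984 m/s.
For a projectile landing at launch height, time of flight is t = 2 v_y / g = 2 × 8.984 / 9.8 = 1.83 s.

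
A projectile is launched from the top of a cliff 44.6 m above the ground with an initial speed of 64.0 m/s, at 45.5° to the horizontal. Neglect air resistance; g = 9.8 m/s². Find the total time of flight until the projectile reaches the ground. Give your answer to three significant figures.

Vertical component: v_y = 64.0 sin 45.5° = 45.65 m/s.
Taking up as positive with launch at y = 44.6 m, landing at y = 0: 0 = 44.6 + 45.65 t − ½(9.8) t².
Solving 4.900 t² − 45.65 t − 44.6 = 0 gives t = [45.65 + √(45.65² + 4·4.900·44.6)] / 9.800 = 10.2 s.

10.2 s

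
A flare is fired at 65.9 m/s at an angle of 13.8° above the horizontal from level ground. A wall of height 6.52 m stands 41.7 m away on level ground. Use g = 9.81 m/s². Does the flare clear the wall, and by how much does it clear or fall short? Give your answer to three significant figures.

v_x = 65.9 cos 13.8° = 64.00 m/s; v_y0 = 65.9 sin 13.8° = 15.72 m/s.
Time to reach the wall: t = 41.7 / 64.00 = 0.6516 s.
Height at that point: y = 15.72×0.6516 − 4.905×0.6516² = 8.161 m.
That is 8.161 − 6.52 = 1.64 m above the top of the wall, so the flare clears it.

Yes — it clears the wall by 1.64 m.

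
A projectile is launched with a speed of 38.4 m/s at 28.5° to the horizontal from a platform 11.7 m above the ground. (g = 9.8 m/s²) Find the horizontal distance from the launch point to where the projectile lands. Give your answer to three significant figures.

145 m

Components: v_x = 38.4 cos 28.5° = 33.75 m/s, v_y = 38.4 sin 28.5° = 18.32 m/s.
Vertical: 0 = 11.7 + 18.32 t − ½(9.8) t² ⇒ 4.900 t² − 18.32 t − 11.7 = 0.
t = [18.32 + √(335.6 + 229.3)] / 9.800 = 4.295 s.
Horizontal: R = v_x · t = 33.75 × 4.295 = 145 m.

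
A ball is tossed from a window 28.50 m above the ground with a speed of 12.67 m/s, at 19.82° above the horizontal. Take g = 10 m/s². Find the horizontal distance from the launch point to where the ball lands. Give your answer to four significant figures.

34.03 m

Components: v_x = 12.67 cos 19.82° = 11.919 m/s, v_y = 12.67 sin 19.82° = 4.2960 m/s.
Vertical: 0 = 28.50 + 4.2960 t − ½(10) t² ⇒ 5.000 t² − 4.2960 t − 28.50 = 0.
t = [4.2960 + √(18.456 + 570.00)] / 10.00 = 2.8554 s.
Horizontal: R = v_x · t = 11.919 × 2.8554 = 34.03 m.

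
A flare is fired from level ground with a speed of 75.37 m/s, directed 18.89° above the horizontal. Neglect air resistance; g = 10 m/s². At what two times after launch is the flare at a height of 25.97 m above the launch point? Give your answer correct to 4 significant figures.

1.568 s and 3.312 s

v_y0 = 75.37 sin 18.89° = 24.401 m/s.
Set y = v_y0 t − ½ g t² = 25.97: 5.000 t² − 24.401 t + 25.97 = 0.
t = [24.401 ± √(595.41 − 519.40)] / 10 = (24.401 ± 8.7184) / 10, giving t = 1.568 s or t = 3.312 s.
So the flare is at 25.97 m at t = 1.568 s (rising) and t = 3.312 s (falling).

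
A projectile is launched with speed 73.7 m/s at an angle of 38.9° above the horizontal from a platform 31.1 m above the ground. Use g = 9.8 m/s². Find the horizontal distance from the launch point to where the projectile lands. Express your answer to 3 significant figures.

578 m

Components: v_x = 73.7 cos 38.9° = 57.36 m/s, v_y = 73.7 sin 38.9° = 46.28 m/s.
Vertical: 0 = 31.1 + 46.28 t − ½(9.8) t² ⇒ 4.900 t² − 46.28 t − 31.1 = 0.
t = [46.28 + √(2142 + 609.6)] / 9.800 = 10.08 s.
Horizontal: R = v_x · t = 57.36 × 10.08 = 578 m.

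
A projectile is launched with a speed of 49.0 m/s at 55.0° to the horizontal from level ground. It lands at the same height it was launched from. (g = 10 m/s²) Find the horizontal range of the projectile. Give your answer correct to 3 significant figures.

226 m

For level ground, R = v₀² sin(2θ) / g.
sin(2 × 55.0°) = sin 110.0° = 0.9397.
R = (49.0)² × 0.9397 / 10 = 226 m.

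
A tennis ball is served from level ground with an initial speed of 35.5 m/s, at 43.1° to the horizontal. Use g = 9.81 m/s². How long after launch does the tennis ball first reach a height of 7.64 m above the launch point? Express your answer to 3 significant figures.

v_y0 = 35.5 sin 43.1° = 24.26 m/s.
Set y = v_y0 t − ½ g t² = 7.64: 4.905 t² − 24.26 t + 7.64 = 0.
t = [24.26 ± √(588.5 − 149.9)] / 9.81 = (24.26 ± 20.94) / 9.81, giving t = 0.338 s or t = 4.61 s.
The tennis ball is on the way up at the first time, so t = 0.338 s.

0.338 s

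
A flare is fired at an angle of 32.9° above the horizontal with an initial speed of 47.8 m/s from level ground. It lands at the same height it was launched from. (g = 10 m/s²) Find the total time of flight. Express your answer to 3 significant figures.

5.19 s

Vertical component: v_y = 47.8 sin 32.9° = 25.96 m/s.
For a projectile landing at launch height, time of flight is t = 2 v_y / g = 2 × 25.96 / 10 = 5.19 s.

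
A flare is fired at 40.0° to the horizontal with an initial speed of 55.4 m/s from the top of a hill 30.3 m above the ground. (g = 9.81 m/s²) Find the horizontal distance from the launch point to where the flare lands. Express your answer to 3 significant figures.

341 m

Components: v_x = 55.4 cos 40.0° = 42.44 m/s, v_y = 55.4 sin 40.0° = 35.61 m/s.
Vertical: 0 = 30.3 + 35.61 t − ½(9.81) t² ⇒ 4.905 t² − 35.61 t − 30.3 = 0.
t = [35.61 + √(1268 + 594.5)] / 9.810 = 8.029 s.
Horizontal: R = v_x · t = 42.44 × 8.029 = 341 m.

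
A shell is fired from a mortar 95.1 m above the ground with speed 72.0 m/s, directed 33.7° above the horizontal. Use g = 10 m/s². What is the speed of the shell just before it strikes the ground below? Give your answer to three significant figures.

84.2 m/s

v_x = 72.0 cos 33.7° = 59.90 m/s is unchanged throughout.
For the vertical component, v_y² = v_y0² + 2 g h = (39.95)² + 2×10×95.1 = 3498, so |v_y| = 59.14 m/s.
Impact speed = √(v_x² + v_y²) = √(3588 + 3498) = 84.2 m/s.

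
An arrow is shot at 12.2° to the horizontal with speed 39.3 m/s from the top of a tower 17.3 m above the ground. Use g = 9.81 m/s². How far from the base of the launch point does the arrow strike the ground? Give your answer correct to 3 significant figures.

Components: v_x = 39.3 cos 12.2° = 38.41 m/s, v_y = 39.3 sin 12.2° = 8.305 m/s.
Vertical: 0 = 17.3 + 8.305 t − ½(9.81) t² ⇒ 4.905 t² − 8.305 t − 17.3 = 0.
t = [8.305 + √(68.97 + 339.4)] / 9.810 = 2.907 s.
Horizontal: R = v_x · t = 38.41 × 2.907 = 112 m.

112 m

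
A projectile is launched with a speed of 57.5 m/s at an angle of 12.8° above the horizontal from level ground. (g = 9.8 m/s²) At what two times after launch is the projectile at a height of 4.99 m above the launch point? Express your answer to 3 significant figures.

v_y0 = 57.5 sin 12.8° = 12.74 m/s.
Set y = v_y0 t − ½ g t² = 4.99: 4.900 t² − 12.74 t + 4.99 = 0.
t = [12.74 ± √(162.3 − 97.80)] / 9.8 = (12.74 ± 8.031) / 9.8, giving t = 0.481 s or t = 2.12 s.
So the projectile is at 4.99 m at t = 0.481 s (rising) and t = 2.12 s (falling).

0.481 s and 2.12 s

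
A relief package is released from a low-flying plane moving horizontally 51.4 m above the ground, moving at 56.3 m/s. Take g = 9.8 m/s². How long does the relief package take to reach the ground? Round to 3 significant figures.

3.24 s

The horizontal speed doesn't affect the fall. With v_y0 = 0, h = ½ g t².
t = √(2 × 51.4 / 9.8) = √10.49 = 3.24 s.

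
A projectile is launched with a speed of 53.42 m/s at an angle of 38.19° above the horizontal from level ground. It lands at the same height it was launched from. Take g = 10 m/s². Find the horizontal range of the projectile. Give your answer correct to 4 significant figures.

Components: v_x = 53.42 cos 38.19° = 41.986 m/s, v_y = 53.42 sin 38.19° = 33.028 m/s.
Time of flight (same landing height): t = 2 v_y / g = 2 × 33.028 / 10 = 6.6056 s.
Range: R = v_x · t = 41.986 × 6.6056 = 277.3 m.

277.3 m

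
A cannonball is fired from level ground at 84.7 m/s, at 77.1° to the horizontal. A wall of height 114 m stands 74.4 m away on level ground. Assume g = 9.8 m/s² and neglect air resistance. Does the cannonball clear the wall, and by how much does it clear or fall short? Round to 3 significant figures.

v_x = 84.7 cos 77.1° = 18.91 m/s; v_y0 = 84.7 sin 77.1° = 82.56 m/s.
Time to reach the wall: t = 74.4 / 18.91 = 3.934 s.
Height at that point: y = 82.56×3.934 − 4.900×3.934² = 249.0 m.
That is 249.0 − 114 = 135 m above the top of the wall, so the cannonball clears it.

Yes — it clears the wall by 135 m.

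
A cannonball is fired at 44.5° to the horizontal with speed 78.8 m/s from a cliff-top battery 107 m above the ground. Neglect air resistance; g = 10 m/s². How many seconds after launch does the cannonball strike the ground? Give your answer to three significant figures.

Vertical component: v_y = 78.8 sin 44.5° = 55.23 m/s.
Taking up as positive with launch at y = 107 m, landing at y = 0: 0 = 107 + 55.23 t − ½(10) t².
Solving 5.000 t² − 55.23 t − 107 = 0 gives t = [55.23 + √(55.23² + 4·5.000·107)] / 10.00 = 12.7 s.

12.7 s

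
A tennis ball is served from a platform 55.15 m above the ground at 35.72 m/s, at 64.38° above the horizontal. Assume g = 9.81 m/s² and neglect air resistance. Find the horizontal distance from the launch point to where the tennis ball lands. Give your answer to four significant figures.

Components: v_x = 35.72 cos 64.38° = 15.445 m/s, v_y = 35.72 sin 64.38° = 32.208 m/s.
Vertical: 0 = 55.15 + 32.208 t − ½(9.81) t² ⇒ 4.905 t² − 32.208 t − 55.15 = 0.
t = [32.208 + √(1037.4 + 1082.0)] / 9.810 = 7.9760 s.
Horizontal: R = v_x · t = 15.445 × 7.9760 = 123.2 m.

123.2 m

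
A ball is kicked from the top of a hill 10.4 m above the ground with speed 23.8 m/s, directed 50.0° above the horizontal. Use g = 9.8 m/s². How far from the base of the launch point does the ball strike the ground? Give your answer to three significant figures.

Components: v_x = 23.8 cos 50.0° = 15.30 m/s, v_y = 23.8 sin 50.0° = 18.23 m/s.
Vertical: 0 = 10.4 + 18.23 t − ½(9.8) t² ⇒ 4.900 t² − 18.23 t − 10.4 = 0.
t = [18.23 + √(332.3 + 203.8)] / 9.800 = 4.223 s.
Horizontal: R = v_x · t = 15.30 × 4.223 = 64.6 m.

64.6 m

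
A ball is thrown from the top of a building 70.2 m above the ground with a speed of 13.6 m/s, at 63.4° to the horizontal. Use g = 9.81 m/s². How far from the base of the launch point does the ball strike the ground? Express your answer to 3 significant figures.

31.8 m

Components: v_x = 13.6 cos 63.4° = 6.090 m/s, v_y = 13.6 sin 63.4° = 12.16 m/s.
Vertical: 0 = 70.2 + 12.16 t − ½(9.81) t² ⇒ 4.905 t² − 12.16 t − 70.2 = 0.
t = [12.16 + √(147.9 + 1377)] / 9.810 = 5.220 s.
Horizontal: R = v_x · t = 6.090 × 5.220 = 31.8 m.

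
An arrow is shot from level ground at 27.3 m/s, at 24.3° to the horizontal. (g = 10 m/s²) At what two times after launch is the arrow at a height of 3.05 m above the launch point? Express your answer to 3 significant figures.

v_y0 = 27.3 sin 24.3° = 11.23 m/s.
Set y = v_y0 t − ½ g t² = 3.05: 5.000 t² − 11.23 t + 3.05 = 0.
t = [11.23 ± √(126.1 − 61.00)] / 10 = (11.23 ± 8.068) / 10, giving t = 0.316 s or t = 1.93 s.
So the arrow is at 3.05 m at t = 0.316 s (rising) and t = 1.93 s (falling).

0.316 s and 1.93 s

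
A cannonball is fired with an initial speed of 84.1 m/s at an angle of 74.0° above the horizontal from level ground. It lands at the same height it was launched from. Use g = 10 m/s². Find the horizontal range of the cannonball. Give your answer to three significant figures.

For level ground, R = v₀² sin(2θ) / g.
sin(2 × 74.0°) = sin 148.0° = 0.5299.
R = (84.1)² × 0.5299 / 10 = 375 m.

375 m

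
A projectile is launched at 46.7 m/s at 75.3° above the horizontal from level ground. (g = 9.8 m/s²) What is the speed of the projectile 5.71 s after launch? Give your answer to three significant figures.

v_x = 46.7 cos 75.3° = 11.85 m/s (constant).
v_y(t) = 46.7 sin 75.3° − g t = 45.17 − 9.8 × 5.71 = -10.79 m/s.
Speed = √(v_x² + v_y²) = √(140.4 + 116.4) = 16.0 m/s.

16.0 m/s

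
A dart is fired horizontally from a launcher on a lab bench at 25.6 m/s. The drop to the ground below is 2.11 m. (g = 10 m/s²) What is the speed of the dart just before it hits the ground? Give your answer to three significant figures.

26.4 m/s

Fall time: t = √(2 × 2.11 / 10) = 0.6496 s.
At impact: v_x = 25.6 m/s (unchanged), v_y = g t = 10 × 0.6496 = 6.496 m/s.
Speed = √(v_x² + v_y²) = √(655.4 + 42.20) = 26.4 m/s.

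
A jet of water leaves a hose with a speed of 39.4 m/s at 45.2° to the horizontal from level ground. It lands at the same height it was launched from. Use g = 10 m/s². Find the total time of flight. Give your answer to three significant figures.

5.59 s

Vertical component: v_y = 39.4 sin 45.2° = 27.96 m/s.
For a projectile landing at launch height, time of flight is t = 2 v_y / g = 2 × 27.96 / 10 = 5.59 s.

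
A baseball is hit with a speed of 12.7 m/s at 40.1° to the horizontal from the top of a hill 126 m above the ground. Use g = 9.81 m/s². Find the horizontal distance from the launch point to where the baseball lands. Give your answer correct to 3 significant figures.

58.0 m

Components: v_x = 12.7 cos 40.1° = 9.715 m/s, v_y = 12.7 sin 40.1° = 8.180 m/s.
Vertical: 0 = 126 + 8.180 t − ½(9.81) t² ⇒ 4.905 t² − 8.180 t − 126 = 0.
t = [8.180 + √(66.91 + 2472)] / 9.810 = 5.970 s.
Horizontal: R = v_x · t = 9.715 × 5.970 = 58.0 m.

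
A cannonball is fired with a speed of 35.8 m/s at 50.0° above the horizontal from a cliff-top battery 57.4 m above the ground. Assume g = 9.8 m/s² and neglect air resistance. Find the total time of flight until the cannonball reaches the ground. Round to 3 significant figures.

Vertical component: v_y = 35.8 sin 50.0° = 27.42 m/s.
Taking up as positive with launch at y = 57.4 m, landing at y = 0: 0 = 57.4 + 27.42 t − ½(9.8) t².
Solving 4.900 t² − 27.42 t − 57.4 = 0 gives t = [27.42 + √(27.42² + 4·4.900·57.4)] / 9.800 = 7.22 s.

7.22 s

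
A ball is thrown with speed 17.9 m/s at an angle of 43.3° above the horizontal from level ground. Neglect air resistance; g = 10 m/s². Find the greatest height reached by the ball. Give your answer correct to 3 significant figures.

7.54 m

Vertical component of launch velocity: v_y = 17.9 sin 43.3° = 12.28 m/s.
At the highest point the vertical velocity is zero, so v_y² = 2 g h_max.
h_max = (12.28)² / (2 × 10) = 150.8 / 20.00 = 7.54 m.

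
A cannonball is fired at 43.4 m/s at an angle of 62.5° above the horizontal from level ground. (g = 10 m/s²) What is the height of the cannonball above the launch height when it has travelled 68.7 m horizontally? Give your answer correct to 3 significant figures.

v_x = 43.4 cos 62.5° = 20.04 m/s, v_y0 = 43.4 sin 62.5° = 38.50 m/s.
Time to reach x = 68.7 m: t = x / v_x = 68.7 / 20.04 = 3.428 s.
y = v_y0 t − ½ g t² = 38.50×3.428 − 5.000×3.428² = 73.2 m.

73.2 m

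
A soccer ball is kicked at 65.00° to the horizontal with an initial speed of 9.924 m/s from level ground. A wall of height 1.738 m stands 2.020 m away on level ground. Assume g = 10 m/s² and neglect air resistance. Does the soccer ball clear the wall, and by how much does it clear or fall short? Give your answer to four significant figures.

Yes — it clears the wall by 1.434 m.

v_x = 9.924 cos 65.00° = 4.1941 m/s; v_y0 = 9.924 sin 65.00° = 8.9942 m/s.
Time to reach the wall: t = 2.020 / 4.1941 = 0.48163 s.
Height at that point: y = 8.9942×0.48163 − 5.000×0.48163² = 3.1720 m.
That is 3.1720 − 1.738 = 1.434 m above the top of the wall, so the soccer ball clears it.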